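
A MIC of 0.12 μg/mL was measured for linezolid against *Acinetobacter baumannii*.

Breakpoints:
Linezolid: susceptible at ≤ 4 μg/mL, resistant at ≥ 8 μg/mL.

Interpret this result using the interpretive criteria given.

S

Linezolid (0.12 μg/mL) ≤ 4 μg/mL — S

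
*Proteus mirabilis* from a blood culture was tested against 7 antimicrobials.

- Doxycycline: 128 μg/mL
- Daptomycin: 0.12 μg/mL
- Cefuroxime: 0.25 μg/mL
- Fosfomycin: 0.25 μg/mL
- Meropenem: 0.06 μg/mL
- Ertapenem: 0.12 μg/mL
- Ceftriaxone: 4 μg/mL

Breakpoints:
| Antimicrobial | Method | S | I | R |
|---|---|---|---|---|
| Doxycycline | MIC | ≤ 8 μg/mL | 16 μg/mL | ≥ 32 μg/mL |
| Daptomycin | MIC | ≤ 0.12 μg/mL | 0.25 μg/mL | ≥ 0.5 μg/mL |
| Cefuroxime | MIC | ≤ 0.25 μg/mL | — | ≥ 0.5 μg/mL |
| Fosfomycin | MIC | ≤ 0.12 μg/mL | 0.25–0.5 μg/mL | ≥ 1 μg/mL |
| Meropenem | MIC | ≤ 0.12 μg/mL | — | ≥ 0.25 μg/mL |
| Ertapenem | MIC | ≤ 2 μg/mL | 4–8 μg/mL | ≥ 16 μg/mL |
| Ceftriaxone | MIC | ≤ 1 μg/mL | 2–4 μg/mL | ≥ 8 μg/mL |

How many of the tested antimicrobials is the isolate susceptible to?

4

Doxycycline (128 μg/mL) ≥ 32 μg/mL — R
Daptomycin 0.12 μg/mL: ≤ 0.12 μg/mL — susceptible
Cefuroxime 0.25 μg/mL: ≤ 0.25 μg/mL → S
Fosfomycin 0.25 μg/mL: in 0.25–0.5 μg/mL — I
Meropenem 0.06 μg/mL: ≤ 0.12 μg/mL — Susceptible
Ertapenem (0.12 μg/mL) ≤ 2 μg/mL — Susceptible
Ceftriaxone (4 μg/mL) in 2–4 μg/mL → intermediate
Susceptible: 4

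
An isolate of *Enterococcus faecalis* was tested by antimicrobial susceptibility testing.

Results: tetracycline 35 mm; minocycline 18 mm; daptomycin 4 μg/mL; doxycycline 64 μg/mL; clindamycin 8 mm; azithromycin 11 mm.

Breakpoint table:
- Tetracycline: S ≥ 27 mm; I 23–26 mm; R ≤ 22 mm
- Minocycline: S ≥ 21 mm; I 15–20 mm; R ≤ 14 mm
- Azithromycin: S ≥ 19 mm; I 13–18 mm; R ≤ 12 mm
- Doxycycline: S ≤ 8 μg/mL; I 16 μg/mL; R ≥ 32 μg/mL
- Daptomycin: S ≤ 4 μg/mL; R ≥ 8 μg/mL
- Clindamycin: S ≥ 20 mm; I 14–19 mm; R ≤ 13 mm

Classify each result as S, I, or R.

Tetracycline (35 mm) ≥ 27 mm — S
Minocycline (18 mm) in 15–20 mm → Intermediate
Daptomycin: 4 μg/mL is ≤ 4 μg/mL — S
Doxycycline (64 μg/mL) ≥ 32 μg/mL → Resistant
Clindamycin: 8 mm is ≤ 13 mm → resistant
Azithromycin: 11 mm is ≤ 12 mm ⇒ resistant

S, I, S, R, R, R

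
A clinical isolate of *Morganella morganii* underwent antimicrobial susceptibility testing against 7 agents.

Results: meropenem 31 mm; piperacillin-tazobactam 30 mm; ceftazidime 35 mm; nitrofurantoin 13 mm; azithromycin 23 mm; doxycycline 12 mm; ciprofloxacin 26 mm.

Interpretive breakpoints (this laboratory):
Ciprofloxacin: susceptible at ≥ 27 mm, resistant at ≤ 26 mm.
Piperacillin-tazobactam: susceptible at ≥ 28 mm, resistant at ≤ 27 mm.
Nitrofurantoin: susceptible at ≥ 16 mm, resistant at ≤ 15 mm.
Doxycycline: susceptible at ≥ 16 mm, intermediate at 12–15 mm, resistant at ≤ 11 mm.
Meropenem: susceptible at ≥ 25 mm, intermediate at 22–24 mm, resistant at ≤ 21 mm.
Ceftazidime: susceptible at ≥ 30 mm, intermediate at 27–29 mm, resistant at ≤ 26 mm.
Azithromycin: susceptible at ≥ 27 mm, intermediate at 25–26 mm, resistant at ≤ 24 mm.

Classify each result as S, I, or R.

Meropenem: 31 mm is ≥ 25 mm → susceptible
Piperacillin-tazobactam 30 mm: ≥ 28 mm ⇒ susceptible
Ceftazidime: 35 mm is ≥ 30 mm → S
Nitrofurantoin (13 mm) ≤ 15 mm → R
Azithromycin 23 mm: ≤ 24 mm — R
Doxycycline: 12 mm is in 12–15 mm ⇒ intermediate
Ciprofloxacin 26 mm: ≤ 26 mm ⇒ R

S, S, S, R, R, I, R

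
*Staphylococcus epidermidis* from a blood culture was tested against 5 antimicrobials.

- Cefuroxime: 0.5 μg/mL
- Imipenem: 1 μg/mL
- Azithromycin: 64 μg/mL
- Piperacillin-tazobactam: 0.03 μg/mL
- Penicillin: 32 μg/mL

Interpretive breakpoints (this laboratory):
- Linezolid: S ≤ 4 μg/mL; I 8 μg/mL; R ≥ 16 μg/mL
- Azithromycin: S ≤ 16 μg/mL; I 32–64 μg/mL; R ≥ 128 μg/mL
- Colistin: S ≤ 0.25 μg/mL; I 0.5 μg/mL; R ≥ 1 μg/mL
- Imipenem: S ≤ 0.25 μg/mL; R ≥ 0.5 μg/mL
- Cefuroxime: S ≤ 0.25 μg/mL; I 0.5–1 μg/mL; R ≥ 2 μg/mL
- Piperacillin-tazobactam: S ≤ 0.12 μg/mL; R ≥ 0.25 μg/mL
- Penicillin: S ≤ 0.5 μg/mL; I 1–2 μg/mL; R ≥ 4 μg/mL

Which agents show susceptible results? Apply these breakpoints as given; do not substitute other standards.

piperacillin-tazobactam

Cefuroxime: 0.5 μg/mL is in 0.5–1 μg/mL → Intermediate
Imipenem 1 μg/mL: ≥ 0.5 μg/mL ⇒ resistant
Azithromycin: 64 μg/mL is in 32–64 μg/mL ⇒ I
Piperacillin-tazobactam (0.03 μg/mL) ≤ 0.12 μg/mL ⇒ S
Penicillin: 32 μg/mL is ≥ 4 μg/mL → Resistant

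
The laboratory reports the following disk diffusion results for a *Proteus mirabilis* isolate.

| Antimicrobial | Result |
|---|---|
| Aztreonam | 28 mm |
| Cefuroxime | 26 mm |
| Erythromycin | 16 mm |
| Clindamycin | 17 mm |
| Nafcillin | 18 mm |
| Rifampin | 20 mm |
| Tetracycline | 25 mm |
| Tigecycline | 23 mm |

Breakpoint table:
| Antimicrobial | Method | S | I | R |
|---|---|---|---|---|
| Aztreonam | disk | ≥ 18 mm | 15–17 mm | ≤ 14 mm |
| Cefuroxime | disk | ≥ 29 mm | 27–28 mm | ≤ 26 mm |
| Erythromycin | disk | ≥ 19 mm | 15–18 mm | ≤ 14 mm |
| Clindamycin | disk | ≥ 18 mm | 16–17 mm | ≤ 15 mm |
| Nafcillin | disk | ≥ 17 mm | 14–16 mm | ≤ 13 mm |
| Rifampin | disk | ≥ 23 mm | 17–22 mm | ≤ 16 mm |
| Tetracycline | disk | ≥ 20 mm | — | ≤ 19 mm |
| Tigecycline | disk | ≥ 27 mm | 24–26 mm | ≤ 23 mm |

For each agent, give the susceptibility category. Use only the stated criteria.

Aztreonam (28 mm) ≥ 18 mm → S
Cefuroxime (26 mm) ≤ 26 mm ⇒ resistant
Erythromycin: 16 mm is in 15–18 mm ⇒ intermediate
Clindamycin: 17 mm is in 16–17 mm → I
Nafcillin 18 mm: ≥ 17 mm — Susceptible
Rifampin 20 mm: in 17–22 mm ⇒ intermediate
Tetracycline 25 mm: ≥ 20 mm — Susceptible
Tigecycline 23 mm: ≤ 23 mm → R

S, R, I, I, S, I, S, R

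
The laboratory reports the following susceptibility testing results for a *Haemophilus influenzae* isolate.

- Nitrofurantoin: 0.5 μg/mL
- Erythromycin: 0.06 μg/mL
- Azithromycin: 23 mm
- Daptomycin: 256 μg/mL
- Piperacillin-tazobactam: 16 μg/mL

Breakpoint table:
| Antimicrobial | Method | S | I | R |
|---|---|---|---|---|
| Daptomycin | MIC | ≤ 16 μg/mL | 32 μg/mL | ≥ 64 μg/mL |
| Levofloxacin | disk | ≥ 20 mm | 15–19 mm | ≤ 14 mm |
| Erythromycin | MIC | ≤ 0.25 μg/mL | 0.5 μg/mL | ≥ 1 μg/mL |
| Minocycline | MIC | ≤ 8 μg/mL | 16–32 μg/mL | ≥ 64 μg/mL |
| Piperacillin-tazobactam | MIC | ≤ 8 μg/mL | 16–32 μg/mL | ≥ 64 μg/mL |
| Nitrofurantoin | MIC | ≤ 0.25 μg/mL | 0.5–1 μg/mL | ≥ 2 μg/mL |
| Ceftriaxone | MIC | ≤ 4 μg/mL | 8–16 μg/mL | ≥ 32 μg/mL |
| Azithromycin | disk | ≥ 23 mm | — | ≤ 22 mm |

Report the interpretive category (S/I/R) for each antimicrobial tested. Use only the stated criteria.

I, S, S, R, I

Nitrofurantoin (0.5 μg/mL) in 0.5–1 μg/mL → intermediate
Erythromycin (0.06 μg/mL) ≤ 0.25 μg/mL → Susceptible
Azithromycin: 23 mm is ≥ 23 mm — susceptible
Daptomycin (256 μg/mL) ≥ 64 μg/mL ⇒ R
Piperacillin-tazobactam (16 μg/mL) in 16–32 μg/mL → intermediate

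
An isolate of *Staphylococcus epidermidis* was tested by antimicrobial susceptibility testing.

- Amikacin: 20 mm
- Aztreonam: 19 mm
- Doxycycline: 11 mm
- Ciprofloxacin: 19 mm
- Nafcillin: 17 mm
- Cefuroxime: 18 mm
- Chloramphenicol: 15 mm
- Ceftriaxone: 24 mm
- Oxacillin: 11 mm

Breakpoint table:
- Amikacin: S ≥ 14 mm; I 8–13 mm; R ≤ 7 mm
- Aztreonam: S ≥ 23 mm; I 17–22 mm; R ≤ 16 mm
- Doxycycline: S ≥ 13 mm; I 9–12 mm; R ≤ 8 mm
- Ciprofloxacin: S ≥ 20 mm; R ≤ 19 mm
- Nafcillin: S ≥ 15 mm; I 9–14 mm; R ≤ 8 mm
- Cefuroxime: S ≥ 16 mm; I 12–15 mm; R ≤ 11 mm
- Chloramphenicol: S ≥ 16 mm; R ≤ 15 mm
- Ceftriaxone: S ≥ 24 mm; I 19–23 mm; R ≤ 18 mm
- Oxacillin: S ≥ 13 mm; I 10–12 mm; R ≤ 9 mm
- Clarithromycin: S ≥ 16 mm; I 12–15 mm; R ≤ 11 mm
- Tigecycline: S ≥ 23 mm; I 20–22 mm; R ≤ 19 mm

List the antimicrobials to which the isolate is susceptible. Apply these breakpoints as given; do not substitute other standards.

Amikacin 20 mm: ≥ 14 mm — S
Aztreonam (19 mm) in 17–22 mm ⇒ Intermediate
Doxycycline: 11 mm is in 9–12 mm — intermediate
Ciprofloxacin 19 mm: ≤ 19 mm → Resistant
Nafcillin (17 mm) ≥ 15 mm → susceptible
Cefuroxime 18 mm: ≥ 16 mm ⇒ S
Chloramphenicol (15 mm) ≤ 15 mm — resistant
Ceftriaxone: 24 mm is ≥ 24 mm — S
Oxacillin 11 mm: in 10–12 mm → Intermediate

amikacin, nafcillin, cefuroxime, ceftriaxone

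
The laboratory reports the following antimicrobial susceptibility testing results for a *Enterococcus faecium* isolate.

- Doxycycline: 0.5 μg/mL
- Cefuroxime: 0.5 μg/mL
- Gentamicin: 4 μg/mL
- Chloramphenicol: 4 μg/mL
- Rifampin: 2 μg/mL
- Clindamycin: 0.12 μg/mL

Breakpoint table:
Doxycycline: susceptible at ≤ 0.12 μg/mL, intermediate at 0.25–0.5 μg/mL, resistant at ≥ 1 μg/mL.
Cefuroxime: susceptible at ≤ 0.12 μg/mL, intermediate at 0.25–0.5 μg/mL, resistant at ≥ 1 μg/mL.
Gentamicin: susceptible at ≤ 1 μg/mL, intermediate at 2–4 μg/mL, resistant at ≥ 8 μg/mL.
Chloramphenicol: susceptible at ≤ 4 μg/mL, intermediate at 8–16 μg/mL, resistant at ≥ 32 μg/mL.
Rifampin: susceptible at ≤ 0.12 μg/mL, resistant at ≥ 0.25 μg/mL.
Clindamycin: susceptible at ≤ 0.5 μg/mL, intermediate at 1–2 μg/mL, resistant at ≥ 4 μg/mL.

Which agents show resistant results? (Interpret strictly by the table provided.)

rifampin

Doxycycline 0.5 μg/mL: in 0.25–0.5 μg/mL ⇒ I
Cefuroxime 0.5 μg/mL: in 0.25–0.5 μg/mL → Intermediate
Gentamicin: 4 μg/mL is in 2–4 μg/mL → intermediate
Chloramphenicol 4 μg/mL: ≤ 4 μg/mL ⇒ S
Rifampin (2 μg/mL) ≥ 0.25 μg/mL → Resistant
Clindamycin (0.12 μg/mL) ≤ 0.5 μg/mL ⇒ S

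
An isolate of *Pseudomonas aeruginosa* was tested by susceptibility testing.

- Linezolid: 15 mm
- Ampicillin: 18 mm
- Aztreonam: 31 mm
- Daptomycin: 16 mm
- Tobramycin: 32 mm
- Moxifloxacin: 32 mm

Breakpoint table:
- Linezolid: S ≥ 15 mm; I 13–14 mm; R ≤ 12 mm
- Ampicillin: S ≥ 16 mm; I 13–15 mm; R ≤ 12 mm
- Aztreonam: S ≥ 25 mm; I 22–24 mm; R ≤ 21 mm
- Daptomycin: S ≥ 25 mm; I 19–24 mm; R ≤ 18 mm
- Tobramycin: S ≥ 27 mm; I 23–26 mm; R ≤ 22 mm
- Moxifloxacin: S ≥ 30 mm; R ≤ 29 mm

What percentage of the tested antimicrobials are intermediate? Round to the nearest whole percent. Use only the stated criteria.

Linezolid 15 mm: ≥ 15 mm — susceptible
Ampicillin 18 mm: ≥ 16 mm → S
Aztreonam (31 mm) ≥ 25 mm → S
Daptomycin (16 mm) ≤ 18 mm — Resistant
Tobramycin 32 mm: ≥ 27 mm → S
Moxifloxacin: 32 mm is ≥ 30 mm → S
Intermediate: 0/6

0%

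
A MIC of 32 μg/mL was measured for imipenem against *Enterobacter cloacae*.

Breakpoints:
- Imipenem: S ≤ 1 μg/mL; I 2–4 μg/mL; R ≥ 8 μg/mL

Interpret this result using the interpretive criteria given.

Imipenem: 32 μg/mL is ≥ 8 μg/mL ⇒ R

R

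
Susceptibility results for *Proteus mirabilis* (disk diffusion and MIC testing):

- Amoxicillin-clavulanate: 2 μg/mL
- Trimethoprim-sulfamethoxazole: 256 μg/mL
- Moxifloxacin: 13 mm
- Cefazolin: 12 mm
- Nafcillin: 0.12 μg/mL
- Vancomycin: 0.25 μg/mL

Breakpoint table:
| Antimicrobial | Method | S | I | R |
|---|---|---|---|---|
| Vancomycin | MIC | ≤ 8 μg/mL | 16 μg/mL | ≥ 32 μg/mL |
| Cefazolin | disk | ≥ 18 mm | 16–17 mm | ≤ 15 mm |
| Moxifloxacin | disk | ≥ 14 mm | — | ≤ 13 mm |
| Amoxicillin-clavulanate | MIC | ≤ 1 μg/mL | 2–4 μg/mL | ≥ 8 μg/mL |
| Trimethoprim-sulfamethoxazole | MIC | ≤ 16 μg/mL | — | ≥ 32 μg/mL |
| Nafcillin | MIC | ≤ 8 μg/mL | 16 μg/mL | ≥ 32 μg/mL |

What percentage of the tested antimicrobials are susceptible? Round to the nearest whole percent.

Amoxicillin-clavulanate (2 μg/mL) in 2–4 μg/mL → Intermediate
Trimethoprim-sulfamethoxazole 256 μg/mL: ≥ 32 μg/mL → resistant
Moxifloxacin (13 mm) ≤ 13 mm — resistant
Cefazolin 12 mm: ≤ 15 mm — Resistant
Nafcillin (0.12 μg/mL) ≤ 8 μg/mL — susceptible
Vancomycin 0.25 μg/mL: ≤ 8 μg/mL → Susceptible
Susceptible: 2/6

33%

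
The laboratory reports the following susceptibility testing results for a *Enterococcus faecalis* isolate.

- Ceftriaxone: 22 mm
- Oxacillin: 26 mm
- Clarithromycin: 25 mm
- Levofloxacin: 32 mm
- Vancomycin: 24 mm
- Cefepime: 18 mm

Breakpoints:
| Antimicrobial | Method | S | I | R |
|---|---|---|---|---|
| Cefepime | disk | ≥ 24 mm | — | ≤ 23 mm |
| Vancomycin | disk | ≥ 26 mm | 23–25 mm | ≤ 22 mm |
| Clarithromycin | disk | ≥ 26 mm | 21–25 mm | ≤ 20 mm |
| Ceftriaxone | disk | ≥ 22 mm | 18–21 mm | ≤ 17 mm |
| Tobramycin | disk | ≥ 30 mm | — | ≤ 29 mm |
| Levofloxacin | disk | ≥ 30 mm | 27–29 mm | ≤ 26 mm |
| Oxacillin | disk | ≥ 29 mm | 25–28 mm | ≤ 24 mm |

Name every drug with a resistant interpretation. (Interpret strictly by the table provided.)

Ceftriaxone: 22 mm is ≥ 22 mm — susceptible
Oxacillin: 26 mm is in 25–28 mm — Intermediate
Clarithromycin (25 mm) in 21–25 mm ⇒ intermediate
Levofloxacin: 32 mm is ≥ 30 mm ⇒ S
Vancomycin 24 mm: in 23–25 mm ⇒ intermediate
Cefepime: 18 mm is ≤ 23 mm — resistant

cefepime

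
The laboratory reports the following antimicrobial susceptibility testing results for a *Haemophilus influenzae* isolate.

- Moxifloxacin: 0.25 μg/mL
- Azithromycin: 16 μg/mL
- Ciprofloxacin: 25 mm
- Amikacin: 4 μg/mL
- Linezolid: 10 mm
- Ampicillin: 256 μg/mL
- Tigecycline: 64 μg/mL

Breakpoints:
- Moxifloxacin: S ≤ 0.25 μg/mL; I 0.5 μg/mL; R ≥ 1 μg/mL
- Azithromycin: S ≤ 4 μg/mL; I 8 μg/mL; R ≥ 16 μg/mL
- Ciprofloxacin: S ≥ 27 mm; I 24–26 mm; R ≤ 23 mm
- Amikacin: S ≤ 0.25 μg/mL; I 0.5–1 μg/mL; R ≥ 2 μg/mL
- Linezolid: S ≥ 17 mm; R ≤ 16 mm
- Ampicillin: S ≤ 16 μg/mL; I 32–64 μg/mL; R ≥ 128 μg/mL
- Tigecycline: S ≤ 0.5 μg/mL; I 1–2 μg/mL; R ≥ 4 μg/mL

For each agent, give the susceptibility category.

S, R, I, R, R, R, R

Moxifloxacin 0.25 μg/mL: ≤ 0.25 μg/mL ⇒ susceptible
Azithromycin: 16 μg/mL is ≥ 16 μg/mL ⇒ Resistant
Ciprofloxacin: 25 mm is in 24–26 mm — I
Amikacin (4 μg/mL) ≥ 2 μg/mL — R
Linezolid 10 mm: ≤ 16 mm ⇒ R
Ampicillin 256 μg/mL: ≥ 128 μg/mL → Resistant
Tigecycline 64 μg/mL: ≥ 4 μg/mL → resistant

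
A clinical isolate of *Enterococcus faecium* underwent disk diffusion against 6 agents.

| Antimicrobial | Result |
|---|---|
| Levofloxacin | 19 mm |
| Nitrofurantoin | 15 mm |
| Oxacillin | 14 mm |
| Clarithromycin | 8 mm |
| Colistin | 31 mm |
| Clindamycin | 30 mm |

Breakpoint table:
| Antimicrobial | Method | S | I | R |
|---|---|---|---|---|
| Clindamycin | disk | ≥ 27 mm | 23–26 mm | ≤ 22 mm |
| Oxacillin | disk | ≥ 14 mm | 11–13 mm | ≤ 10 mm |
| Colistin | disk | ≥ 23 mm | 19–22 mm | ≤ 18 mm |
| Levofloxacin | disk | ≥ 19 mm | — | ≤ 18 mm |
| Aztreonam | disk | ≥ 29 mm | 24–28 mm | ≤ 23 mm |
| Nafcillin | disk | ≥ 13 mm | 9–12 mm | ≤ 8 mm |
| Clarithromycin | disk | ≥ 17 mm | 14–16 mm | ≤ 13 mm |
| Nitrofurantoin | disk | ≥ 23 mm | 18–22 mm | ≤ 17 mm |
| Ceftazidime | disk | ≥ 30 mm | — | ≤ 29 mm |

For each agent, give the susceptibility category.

S, R, S, R, S, S

Levofloxacin (19 mm) ≥ 19 mm — susceptible
Nitrofurantoin 15 mm: ≤ 17 mm ⇒ Resistant
Oxacillin: 14 mm is ≥ 14 mm ⇒ S
Clarithromycin (8 mm) ≤ 13 mm ⇒ Resistant
Colistin: 31 mm is ≥ 23 mm → S
Clindamycin: 30 mm is ≥ 27 mm ⇒ susceptible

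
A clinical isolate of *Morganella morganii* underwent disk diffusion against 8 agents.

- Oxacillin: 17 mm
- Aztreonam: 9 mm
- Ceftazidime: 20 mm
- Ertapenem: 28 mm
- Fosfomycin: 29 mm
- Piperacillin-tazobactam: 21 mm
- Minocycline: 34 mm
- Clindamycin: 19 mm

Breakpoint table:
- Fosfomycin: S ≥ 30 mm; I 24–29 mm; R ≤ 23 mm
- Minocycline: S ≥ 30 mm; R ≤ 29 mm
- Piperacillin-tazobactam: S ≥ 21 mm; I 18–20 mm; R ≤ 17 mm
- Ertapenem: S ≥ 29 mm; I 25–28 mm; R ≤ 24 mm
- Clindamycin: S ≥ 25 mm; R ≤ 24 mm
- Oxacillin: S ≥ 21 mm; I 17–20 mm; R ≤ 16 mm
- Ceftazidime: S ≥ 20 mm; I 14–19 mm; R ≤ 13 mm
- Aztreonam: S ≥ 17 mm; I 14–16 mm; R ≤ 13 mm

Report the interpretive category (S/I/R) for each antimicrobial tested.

Oxacillin (17 mm) in 17–20 mm ⇒ Intermediate
Aztreonam: 9 mm is ≤ 13 mm — R
Ceftazidime (20 mm) ≥ 20 mm — S
Ertapenem 28 mm: in 25–28 mm — I
Fosfomycin 29 mm: in 24–29 mm — I
Piperacillin-tazobactam: 21 mm is ≥ 21 mm → S
Minocycline (34 mm) ≥ 30 mm ⇒ Susceptible
Clindamycin (19 mm) ≤ 24 mm — resistant

I, R, S, I, I, S, S, R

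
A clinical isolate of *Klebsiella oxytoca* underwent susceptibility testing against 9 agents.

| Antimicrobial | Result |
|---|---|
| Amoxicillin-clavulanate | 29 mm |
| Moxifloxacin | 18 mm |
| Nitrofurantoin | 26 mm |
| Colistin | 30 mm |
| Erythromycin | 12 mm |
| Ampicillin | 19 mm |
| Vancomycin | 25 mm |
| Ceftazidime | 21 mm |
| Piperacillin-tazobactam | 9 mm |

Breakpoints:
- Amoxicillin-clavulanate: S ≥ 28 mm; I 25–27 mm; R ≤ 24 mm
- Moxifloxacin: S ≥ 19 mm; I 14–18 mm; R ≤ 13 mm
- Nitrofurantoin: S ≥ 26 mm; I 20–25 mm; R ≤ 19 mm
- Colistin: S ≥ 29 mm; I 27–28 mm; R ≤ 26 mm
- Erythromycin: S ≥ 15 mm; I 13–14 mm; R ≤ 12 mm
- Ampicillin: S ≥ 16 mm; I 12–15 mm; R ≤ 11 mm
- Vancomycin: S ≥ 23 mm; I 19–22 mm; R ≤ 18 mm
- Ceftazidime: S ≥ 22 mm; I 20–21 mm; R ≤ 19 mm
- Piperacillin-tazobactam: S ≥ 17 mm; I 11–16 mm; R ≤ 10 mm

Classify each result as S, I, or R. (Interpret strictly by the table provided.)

Amoxicillin-clavulanate (29 mm) ≥ 28 mm ⇒ S
Moxifloxacin (18 mm) in 14–18 mm — I
Nitrofurantoin: 26 mm is ≥ 26 mm — S
Colistin (30 mm) ≥ 29 mm — Susceptible
Erythromycin (12 mm) ≤ 12 mm → Resistant
Ampicillin 19 mm: ≥ 16 mm — S
Vancomycin 25 mm: ≥ 23 mm — Susceptible
Ceftazidime 21 mm: in 20–21 mm ⇒ I
Piperacillin-tazobactam: 9 mm is ≤ 10 mm ⇒ resistant

S, I, S, S, R, S, S, I, R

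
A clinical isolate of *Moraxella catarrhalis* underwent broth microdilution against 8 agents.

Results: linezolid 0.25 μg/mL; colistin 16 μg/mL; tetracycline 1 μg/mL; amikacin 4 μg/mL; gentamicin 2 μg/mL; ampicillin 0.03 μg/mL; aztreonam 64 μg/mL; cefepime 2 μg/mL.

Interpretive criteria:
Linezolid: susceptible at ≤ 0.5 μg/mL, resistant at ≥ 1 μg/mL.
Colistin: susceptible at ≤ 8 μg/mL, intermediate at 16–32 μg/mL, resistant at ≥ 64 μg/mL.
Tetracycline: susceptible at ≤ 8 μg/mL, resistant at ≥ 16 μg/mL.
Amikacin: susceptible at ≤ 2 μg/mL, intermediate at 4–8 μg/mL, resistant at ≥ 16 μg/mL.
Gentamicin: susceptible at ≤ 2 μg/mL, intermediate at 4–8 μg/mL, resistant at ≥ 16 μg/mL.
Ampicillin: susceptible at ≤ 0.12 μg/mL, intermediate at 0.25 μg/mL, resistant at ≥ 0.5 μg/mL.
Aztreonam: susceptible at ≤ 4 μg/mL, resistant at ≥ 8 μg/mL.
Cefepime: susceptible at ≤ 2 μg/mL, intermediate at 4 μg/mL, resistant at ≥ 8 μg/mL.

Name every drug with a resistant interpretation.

Linezolid: 0.25 μg/mL is ≤ 0.5 μg/mL ⇒ susceptible
Colistin (16 μg/mL) in 16–32 μg/mL ⇒ Intermediate
Tetracycline: 1 μg/mL is ≤ 8 μg/mL — Susceptible
Amikacin 4 μg/mL: in 4–8 μg/mL — Intermediate
Gentamicin: 2 μg/mL is ≤ 2 μg/mL ⇒ S
Ampicillin 0.03 μg/mL: ≤ 0.12 μg/mL — S
Aztreonam (64 μg/mL) ≥ 8 μg/mL ⇒ R
Cefepime (2 μg/mL) ≤ 2 μg/mL → S

aztreonam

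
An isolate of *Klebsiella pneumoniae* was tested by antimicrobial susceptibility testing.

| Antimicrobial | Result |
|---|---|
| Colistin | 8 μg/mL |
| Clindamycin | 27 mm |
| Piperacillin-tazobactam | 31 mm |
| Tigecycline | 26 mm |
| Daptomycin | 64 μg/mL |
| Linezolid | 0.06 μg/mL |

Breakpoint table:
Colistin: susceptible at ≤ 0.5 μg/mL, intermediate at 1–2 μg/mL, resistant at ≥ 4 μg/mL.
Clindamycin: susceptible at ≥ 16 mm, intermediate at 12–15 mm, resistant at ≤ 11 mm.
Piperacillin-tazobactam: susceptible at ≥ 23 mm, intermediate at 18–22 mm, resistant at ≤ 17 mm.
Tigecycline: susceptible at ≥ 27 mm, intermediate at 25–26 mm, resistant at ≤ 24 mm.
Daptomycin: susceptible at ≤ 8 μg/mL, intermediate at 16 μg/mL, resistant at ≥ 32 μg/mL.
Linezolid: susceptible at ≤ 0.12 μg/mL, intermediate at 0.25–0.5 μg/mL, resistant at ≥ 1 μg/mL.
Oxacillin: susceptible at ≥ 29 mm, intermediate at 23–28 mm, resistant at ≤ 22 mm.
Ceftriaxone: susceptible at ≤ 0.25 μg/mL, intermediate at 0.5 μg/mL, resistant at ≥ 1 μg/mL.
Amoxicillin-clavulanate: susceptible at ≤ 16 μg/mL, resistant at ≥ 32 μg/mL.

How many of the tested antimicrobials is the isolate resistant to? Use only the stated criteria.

Colistin (8 μg/mL) ≥ 4 μg/mL ⇒ resistant
Clindamycin (27 mm) ≥ 16 mm — susceptible
Piperacillin-tazobactam (31 mm) ≥ 23 mm ⇒ susceptible
Tigecycline (26 mm) in 25–26 mm ⇒ I
Daptomycin (64 μg/mL) ≥ 32 μg/mL → resistant
Linezolid: 0.06 μg/mL is ≤ 0.12 μg/mL — Susceptible
Resistant: 2

2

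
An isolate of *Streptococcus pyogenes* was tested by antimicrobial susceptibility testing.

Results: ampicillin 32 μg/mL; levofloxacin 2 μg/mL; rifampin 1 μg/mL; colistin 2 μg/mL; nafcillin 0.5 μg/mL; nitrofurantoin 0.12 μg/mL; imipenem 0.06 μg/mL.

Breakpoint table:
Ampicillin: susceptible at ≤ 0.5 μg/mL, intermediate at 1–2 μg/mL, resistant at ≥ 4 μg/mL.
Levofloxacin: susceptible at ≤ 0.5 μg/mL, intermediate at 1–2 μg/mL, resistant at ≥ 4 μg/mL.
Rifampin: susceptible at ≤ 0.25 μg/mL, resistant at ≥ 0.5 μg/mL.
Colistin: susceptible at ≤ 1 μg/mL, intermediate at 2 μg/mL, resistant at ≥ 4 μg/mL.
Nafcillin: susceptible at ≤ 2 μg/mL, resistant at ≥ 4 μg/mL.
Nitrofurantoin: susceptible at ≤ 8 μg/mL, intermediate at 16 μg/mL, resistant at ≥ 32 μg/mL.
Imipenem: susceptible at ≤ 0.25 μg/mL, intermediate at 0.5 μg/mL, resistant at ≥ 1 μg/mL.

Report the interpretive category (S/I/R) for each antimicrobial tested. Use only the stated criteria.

Ampicillin (32 μg/mL) ≥ 4 μg/mL — resistant
Levofloxacin 2 μg/mL: in 1–2 μg/mL — Intermediate
Rifampin: 1 μg/mL is ≥ 0.5 μg/mL — resistant
Colistin (2 μg/mL) = 2 μg/mL → I
Nafcillin 0.5 μg/mL: ≤ 2 μg/mL — Susceptible
Nitrofurantoin: 0.12 μg/mL is ≤ 8 μg/mL — susceptible
Imipenem: 0.06 μg/mL is ≤ 0.25 μg/mL — S

R, I, R, I, S, S, S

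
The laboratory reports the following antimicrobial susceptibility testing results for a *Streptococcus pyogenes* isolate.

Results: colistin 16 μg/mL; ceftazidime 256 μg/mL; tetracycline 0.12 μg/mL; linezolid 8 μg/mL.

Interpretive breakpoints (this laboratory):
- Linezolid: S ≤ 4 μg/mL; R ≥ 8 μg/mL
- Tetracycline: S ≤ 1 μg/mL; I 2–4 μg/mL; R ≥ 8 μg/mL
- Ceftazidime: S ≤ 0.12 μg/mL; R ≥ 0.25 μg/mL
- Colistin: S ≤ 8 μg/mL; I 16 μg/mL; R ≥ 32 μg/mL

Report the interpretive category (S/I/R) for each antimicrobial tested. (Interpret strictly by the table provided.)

Colistin (16 μg/mL) = 16 μg/mL — I
Ceftazidime (256 μg/mL) ≥ 0.25 μg/mL ⇒ resistant
Tetracycline: 0.12 μg/mL is ≤ 1 μg/mL ⇒ S
Linezolid: 8 μg/mL is ≥ 8 μg/mL ⇒ R

I, R, S, R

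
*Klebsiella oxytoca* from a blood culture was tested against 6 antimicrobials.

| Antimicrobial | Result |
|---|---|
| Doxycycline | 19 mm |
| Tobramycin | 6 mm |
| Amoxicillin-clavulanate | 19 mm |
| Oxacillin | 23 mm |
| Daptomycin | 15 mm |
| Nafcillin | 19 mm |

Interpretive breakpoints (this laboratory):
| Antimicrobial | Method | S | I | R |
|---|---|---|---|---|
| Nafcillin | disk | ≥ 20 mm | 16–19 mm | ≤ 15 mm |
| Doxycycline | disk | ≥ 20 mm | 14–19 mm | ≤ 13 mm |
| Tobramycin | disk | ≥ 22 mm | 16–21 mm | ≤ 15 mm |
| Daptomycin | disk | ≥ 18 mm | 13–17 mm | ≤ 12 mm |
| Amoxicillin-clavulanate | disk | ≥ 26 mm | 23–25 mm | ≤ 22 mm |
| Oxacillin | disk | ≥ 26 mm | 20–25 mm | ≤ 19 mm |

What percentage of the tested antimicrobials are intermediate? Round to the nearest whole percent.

Doxycycline 19 mm: in 14–19 mm ⇒ Intermediate
Tobramycin (6 mm) ≤ 15 mm → Resistant
Amoxicillin-clavulanate: 19 mm is ≤ 22 mm ⇒ resistant
Oxacillin: 23 mm is in 20–25 mm → I
Daptomycin (15 mm) in 13–17 mm → intermediate
Nafcillin (19 mm) in 16–19 mm ⇒ Intermediate
Intermediate: 4/6

67%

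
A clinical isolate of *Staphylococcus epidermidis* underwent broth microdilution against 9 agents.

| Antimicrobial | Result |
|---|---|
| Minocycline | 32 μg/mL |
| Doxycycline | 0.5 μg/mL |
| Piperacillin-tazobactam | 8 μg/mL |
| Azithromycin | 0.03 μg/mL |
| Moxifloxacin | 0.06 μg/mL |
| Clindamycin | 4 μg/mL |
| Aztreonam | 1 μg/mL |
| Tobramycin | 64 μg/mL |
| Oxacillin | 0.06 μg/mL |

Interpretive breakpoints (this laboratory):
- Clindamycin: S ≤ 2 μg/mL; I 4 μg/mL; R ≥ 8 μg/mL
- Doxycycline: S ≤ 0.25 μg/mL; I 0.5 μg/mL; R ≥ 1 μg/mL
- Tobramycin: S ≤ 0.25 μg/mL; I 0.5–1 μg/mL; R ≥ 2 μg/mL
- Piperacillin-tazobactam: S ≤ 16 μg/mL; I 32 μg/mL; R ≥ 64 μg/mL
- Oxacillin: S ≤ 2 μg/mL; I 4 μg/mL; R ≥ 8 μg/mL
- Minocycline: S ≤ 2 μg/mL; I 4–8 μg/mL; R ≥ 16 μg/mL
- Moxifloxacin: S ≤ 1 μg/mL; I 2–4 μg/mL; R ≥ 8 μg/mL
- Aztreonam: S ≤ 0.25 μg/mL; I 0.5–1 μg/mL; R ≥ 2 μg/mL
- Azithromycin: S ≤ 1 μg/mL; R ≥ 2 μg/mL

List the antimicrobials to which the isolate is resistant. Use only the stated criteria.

Minocycline (32 μg/mL) ≥ 16 μg/mL → R
Doxycycline 0.5 μg/mL: = 0.5 μg/mL → intermediate
Piperacillin-tazobactam: 8 μg/mL is ≤ 16 μg/mL → susceptible
Azithromycin: 0.03 μg/mL is ≤ 1 μg/mL ⇒ S
Moxifloxacin (0.06 μg/mL) ≤ 1 μg/mL → Susceptible
Clindamycin (4 μg/mL) = 4 μg/mL — intermediate
Aztreonam 1 μg/mL: in 0.5–1 μg/mL → intermediate
Tobramycin: 64 μg/mL is ≥ 2 μg/mL — R
Oxacillin 0.06 μg/mL: ≤ 2 μg/mL — Susceptible

minocycline, tobramycin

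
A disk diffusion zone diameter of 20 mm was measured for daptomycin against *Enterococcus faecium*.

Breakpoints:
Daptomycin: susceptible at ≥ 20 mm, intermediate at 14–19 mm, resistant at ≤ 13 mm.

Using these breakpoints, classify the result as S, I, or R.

Daptomycin: 20 mm is ≥ 20 mm ⇒ Susceptible

Susceptible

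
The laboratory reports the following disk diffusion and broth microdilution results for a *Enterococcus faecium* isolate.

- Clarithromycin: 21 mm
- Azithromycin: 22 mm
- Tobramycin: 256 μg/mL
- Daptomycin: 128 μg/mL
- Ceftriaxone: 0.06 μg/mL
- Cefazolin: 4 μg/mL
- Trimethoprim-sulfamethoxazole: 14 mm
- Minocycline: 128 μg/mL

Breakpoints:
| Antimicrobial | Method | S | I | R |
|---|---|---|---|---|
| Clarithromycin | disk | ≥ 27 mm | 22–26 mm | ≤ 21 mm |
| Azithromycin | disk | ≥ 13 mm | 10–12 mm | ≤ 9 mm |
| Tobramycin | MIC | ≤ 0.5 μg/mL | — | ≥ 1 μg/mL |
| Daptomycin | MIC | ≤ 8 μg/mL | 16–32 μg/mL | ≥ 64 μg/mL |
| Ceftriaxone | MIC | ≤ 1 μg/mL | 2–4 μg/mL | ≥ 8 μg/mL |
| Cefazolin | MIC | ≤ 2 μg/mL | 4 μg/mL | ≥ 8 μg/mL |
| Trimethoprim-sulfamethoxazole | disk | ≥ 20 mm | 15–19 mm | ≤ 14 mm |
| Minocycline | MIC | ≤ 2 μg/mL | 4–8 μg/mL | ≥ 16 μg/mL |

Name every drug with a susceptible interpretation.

Clarithromycin 21 mm: ≤ 21 mm — resistant
Azithromycin (22 mm) ≥ 13 mm ⇒ Susceptible
Tobramycin (256 μg/mL) ≥ 1 μg/mL ⇒ R
Daptomycin: 128 μg/mL is ≥ 64 μg/mL → R
Ceftriaxone 0.06 μg/mL: ≤ 1 μg/mL — Susceptible
Cefazolin 4 μg/mL: = 4 μg/mL → intermediate
Trimethoprim-sulfamethoxazole 14 mm: ≤ 14 mm → resistant
Minocycline 128 μg/mL: ≥ 16 μg/mL ⇒ resistant

azithromycin, ceftriaxone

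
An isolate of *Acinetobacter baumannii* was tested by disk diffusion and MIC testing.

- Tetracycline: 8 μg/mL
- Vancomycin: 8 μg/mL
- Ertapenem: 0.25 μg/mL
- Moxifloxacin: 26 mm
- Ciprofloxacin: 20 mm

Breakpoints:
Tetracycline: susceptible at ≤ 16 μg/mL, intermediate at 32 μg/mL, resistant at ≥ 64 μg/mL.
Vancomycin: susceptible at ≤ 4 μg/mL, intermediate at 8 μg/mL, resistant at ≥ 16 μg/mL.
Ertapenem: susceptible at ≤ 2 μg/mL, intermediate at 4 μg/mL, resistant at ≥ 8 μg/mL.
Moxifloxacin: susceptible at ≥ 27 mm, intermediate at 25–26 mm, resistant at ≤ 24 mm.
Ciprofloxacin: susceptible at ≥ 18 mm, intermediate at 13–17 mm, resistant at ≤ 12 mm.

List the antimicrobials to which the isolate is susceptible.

tetracycline, ertapenem, ciprofloxacin

Tetracycline: 8 μg/mL is ≤ 16 μg/mL ⇒ susceptible
Vancomycin (8 μg/mL) = 8 μg/mL → I
Ertapenem (0.25 μg/mL) ≤ 2 μg/mL — susceptible
Moxifloxacin 26 mm: in 25–26 mm — Intermediate
Ciprofloxacin 20 mm: ≥ 18 mm ⇒ susceptible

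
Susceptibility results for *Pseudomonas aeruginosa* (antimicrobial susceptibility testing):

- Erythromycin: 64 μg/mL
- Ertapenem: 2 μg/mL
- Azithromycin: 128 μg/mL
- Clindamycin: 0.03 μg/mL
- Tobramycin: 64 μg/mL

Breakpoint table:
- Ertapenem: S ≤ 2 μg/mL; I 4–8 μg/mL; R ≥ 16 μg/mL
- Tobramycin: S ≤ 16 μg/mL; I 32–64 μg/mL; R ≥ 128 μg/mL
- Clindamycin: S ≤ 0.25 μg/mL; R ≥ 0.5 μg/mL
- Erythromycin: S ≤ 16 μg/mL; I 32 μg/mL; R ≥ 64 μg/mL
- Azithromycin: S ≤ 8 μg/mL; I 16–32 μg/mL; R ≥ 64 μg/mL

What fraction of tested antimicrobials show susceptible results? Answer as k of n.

Erythromycin: 64 μg/mL is ≥ 64 μg/mL — resistant
Ertapenem: 2 μg/mL is ≤ 2 μg/mL → Susceptible
Azithromycin (128 μg/mL) ≥ 64 μg/mL — resistant
Clindamycin (0.03 μg/mL) ≤ 0.25 μg/mL — S
Tobramycin: 64 μg/mL is in 32–64 μg/mL ⇒ Intermediate
Susceptible: 2/5

2 of 5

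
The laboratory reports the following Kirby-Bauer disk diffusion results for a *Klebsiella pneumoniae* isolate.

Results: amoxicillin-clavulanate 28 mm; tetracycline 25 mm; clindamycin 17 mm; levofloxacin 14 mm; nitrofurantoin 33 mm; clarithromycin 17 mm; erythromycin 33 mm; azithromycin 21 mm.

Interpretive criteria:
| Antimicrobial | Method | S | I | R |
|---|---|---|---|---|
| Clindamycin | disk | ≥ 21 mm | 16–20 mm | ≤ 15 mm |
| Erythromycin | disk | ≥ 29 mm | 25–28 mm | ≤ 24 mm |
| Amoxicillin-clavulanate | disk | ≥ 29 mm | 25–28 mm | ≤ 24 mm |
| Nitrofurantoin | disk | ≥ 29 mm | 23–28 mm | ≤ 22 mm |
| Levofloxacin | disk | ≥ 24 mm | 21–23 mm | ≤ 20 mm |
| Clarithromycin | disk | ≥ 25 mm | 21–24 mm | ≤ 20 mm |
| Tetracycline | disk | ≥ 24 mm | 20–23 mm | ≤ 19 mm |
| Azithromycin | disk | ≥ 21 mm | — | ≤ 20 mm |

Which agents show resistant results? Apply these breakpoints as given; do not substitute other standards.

Amoxicillin-clavulanate (28 mm) in 25–28 mm ⇒ I
Tetracycline 25 mm: ≥ 24 mm → Susceptible
Clindamycin (17 mm) in 16–20 mm → Intermediate
Levofloxacin (14 mm) ≤ 20 mm — Resistant
Nitrofurantoin: 33 mm is ≥ 29 mm — susceptible
Clarithromycin 17 mm: ≤ 20 mm → resistant
Erythromycin (33 mm) ≥ 29 mm — susceptible
Azithromycin: 21 mm is ≥ 21 mm — Susceptible

levofloxacin, clarithromycin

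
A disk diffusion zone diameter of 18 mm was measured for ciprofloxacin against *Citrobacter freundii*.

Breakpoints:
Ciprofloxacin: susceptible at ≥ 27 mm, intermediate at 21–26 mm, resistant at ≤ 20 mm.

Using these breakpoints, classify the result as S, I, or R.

Ciprofloxacin (18 mm) ≤ 20 mm ⇒ resistant

R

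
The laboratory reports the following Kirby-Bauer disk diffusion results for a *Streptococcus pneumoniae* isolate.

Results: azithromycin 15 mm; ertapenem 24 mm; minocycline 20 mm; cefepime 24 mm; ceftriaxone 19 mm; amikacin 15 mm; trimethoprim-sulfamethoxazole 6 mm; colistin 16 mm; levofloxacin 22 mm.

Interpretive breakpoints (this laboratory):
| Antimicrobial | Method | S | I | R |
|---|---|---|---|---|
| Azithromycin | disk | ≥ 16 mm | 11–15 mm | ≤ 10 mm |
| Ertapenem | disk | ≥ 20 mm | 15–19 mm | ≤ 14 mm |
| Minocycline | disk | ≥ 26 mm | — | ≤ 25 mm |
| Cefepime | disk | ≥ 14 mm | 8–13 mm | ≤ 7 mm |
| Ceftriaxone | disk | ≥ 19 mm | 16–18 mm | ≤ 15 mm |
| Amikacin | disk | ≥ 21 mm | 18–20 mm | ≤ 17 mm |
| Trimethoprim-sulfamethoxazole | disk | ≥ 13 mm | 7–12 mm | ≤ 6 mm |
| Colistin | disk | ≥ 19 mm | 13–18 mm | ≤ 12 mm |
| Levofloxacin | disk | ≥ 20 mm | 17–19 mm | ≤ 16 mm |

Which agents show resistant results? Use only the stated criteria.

minocycline, amikacin, trimethoprim-sulfamethoxazole

Azithromycin: 15 mm is in 11–15 mm — Intermediate
Ertapenem (24 mm) ≥ 20 mm → susceptible
Minocycline 20 mm: ≤ 25 mm → Resistant
Cefepime 24 mm: ≥ 14 mm ⇒ susceptible
Ceftriaxone (19 mm) ≥ 19 mm → susceptible
Amikacin: 15 mm is ≤ 17 mm → Resistant
Trimethoprim-sulfamethoxazole 6 mm: ≤ 6 mm — resistant
Colistin: 16 mm is in 13–18 mm → intermediate
Levofloxacin (22 mm) ≥ 20 mm → S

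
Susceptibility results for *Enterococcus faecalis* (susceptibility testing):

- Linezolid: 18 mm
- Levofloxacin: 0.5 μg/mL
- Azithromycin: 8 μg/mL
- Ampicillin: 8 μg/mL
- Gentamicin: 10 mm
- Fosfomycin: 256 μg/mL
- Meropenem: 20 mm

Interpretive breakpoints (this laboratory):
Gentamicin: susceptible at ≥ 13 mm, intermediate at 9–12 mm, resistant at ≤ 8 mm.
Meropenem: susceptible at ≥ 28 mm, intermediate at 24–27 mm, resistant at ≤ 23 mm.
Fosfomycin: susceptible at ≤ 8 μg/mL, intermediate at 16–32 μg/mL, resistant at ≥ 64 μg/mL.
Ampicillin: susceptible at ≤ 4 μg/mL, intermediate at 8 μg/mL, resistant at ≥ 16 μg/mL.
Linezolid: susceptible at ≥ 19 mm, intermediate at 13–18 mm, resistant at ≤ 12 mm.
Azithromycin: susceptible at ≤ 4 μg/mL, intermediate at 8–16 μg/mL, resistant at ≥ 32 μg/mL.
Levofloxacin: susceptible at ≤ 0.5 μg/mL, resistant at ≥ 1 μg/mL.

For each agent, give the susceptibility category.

Linezolid: 18 mm is in 13–18 mm ⇒ I
Levofloxacin (0.5 μg/mL) ≤ 0.5 μg/mL — susceptible
Azithromycin 8 μg/mL: in 8–16 μg/mL ⇒ Intermediate
Ampicillin 8 μg/mL: = 8 μg/mL → Intermediate
Gentamicin (10 mm) in 9–12 mm — intermediate
Fosfomycin 256 μg/mL: ≥ 64 μg/mL → resistant
Meropenem (20 mm) ≤ 23 mm — R

I, S, I, I, I, R, R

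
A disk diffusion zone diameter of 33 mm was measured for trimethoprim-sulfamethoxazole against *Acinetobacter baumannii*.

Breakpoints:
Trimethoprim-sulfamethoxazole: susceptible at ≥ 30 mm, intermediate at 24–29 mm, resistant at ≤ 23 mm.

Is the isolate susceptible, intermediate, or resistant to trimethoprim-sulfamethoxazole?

Susceptible

Trimethoprim-sulfamethoxazole (33 mm) ≥ 30 mm — Susceptible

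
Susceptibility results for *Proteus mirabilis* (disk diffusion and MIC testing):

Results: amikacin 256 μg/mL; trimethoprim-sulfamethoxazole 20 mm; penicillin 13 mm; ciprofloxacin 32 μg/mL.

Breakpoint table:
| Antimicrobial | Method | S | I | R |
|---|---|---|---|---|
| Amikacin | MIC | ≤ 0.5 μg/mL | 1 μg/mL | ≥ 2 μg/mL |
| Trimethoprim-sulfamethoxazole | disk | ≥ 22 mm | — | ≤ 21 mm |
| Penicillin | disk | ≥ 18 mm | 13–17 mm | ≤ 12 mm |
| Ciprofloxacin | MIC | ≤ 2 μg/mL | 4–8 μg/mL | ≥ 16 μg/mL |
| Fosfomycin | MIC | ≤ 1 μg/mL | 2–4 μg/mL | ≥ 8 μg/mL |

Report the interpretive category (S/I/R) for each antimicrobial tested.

Amikacin: 256 μg/mL is ≥ 2 μg/mL — R
Trimethoprim-sulfamethoxazole 20 mm: ≤ 21 mm → resistant
Penicillin (13 mm) in 13–17 mm ⇒ I
Ciprofloxacin (32 μg/mL) ≥ 16 μg/mL ⇒ resistant

R, R, I, R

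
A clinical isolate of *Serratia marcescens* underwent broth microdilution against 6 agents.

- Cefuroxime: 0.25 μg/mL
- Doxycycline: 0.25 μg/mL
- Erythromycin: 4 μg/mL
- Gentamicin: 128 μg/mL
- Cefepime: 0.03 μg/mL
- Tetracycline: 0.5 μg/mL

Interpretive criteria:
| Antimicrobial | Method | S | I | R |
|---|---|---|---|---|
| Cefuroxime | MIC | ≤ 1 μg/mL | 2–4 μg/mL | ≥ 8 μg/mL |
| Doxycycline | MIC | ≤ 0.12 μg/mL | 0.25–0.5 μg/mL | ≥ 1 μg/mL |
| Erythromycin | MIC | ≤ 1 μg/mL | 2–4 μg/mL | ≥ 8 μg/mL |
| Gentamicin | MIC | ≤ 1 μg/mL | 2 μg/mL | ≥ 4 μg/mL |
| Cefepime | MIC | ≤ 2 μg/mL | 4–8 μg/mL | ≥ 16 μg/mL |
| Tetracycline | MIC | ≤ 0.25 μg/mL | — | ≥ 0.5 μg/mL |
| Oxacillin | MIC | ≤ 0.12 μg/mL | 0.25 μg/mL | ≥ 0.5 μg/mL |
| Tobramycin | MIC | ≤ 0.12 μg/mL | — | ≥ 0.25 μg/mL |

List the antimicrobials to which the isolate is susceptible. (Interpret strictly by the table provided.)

cefuroxime, cefepime

Cefuroxime (0.25 μg/mL) ≤ 1 μg/mL → susceptible
Doxycycline: 0.25 μg/mL is in 0.25–0.5 μg/mL → intermediate
Erythromycin: 4 μg/mL is in 2–4 μg/mL ⇒ intermediate
Gentamicin: 128 μg/mL is ≥ 4 μg/mL → Resistant
Cefepime: 0.03 μg/mL is ≤ 2 μg/mL — S
Tetracycline: 0.5 μg/mL is ≥ 0.5 μg/mL ⇒ Resistant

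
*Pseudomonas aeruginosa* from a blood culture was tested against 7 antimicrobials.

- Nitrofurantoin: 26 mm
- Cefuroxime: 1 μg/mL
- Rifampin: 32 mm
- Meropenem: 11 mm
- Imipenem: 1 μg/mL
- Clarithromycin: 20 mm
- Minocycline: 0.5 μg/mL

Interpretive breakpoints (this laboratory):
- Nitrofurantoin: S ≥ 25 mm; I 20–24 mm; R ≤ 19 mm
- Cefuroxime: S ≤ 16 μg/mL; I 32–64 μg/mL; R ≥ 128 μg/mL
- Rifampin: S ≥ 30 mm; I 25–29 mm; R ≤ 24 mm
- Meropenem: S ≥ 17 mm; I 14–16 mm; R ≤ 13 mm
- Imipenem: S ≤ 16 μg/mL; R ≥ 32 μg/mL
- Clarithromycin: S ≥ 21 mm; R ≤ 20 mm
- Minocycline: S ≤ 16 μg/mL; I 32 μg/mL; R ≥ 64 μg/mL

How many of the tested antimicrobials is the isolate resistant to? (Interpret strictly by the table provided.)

2

Nitrofurantoin: 26 mm is ≥ 25 mm — Susceptible
Cefuroxime (1 μg/mL) ≤ 16 μg/mL — susceptible
Rifampin 32 mm: ≥ 30 mm ⇒ S
Meropenem 11 mm: ≤ 13 mm — resistant
Imipenem: 1 μg/mL is ≤ 16 μg/mL ⇒ Susceptible
Clarithromycin: 20 mm is ≤ 20 mm — Resistant
Minocycline (0.5 μg/mL) ≤ 16 μg/mL — S
Resistant: 2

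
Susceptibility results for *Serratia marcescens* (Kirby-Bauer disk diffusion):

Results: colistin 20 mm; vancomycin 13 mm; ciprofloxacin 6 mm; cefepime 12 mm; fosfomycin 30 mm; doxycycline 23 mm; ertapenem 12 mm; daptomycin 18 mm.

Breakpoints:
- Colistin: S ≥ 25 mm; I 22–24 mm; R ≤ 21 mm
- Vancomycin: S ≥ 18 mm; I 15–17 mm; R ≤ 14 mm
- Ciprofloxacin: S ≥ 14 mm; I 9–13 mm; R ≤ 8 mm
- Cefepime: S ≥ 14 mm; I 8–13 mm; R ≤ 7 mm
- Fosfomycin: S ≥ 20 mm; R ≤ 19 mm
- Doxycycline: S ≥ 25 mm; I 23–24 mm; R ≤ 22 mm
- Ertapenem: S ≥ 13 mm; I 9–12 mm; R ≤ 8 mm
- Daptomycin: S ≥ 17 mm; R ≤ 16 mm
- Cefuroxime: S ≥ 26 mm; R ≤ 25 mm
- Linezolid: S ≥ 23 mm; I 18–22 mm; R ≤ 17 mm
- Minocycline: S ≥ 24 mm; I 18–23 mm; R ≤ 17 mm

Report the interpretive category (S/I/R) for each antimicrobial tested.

R, R, R, I, S, I, I, S

Colistin 20 mm: ≤ 21 mm — Resistant
Vancomycin (13 mm) ≤ 14 mm ⇒ resistant
Ciprofloxacin (6 mm) ≤ 8 mm ⇒ R
Cefepime: 12 mm is in 8–13 mm ⇒ Intermediate
Fosfomycin (30 mm) ≥ 20 mm ⇒ susceptible
Doxycycline (23 mm) in 23–24 mm — Intermediate
Ertapenem: 12 mm is in 9–12 mm ⇒ intermediate
Daptomycin 18 mm: ≥ 17 mm ⇒ Susceptible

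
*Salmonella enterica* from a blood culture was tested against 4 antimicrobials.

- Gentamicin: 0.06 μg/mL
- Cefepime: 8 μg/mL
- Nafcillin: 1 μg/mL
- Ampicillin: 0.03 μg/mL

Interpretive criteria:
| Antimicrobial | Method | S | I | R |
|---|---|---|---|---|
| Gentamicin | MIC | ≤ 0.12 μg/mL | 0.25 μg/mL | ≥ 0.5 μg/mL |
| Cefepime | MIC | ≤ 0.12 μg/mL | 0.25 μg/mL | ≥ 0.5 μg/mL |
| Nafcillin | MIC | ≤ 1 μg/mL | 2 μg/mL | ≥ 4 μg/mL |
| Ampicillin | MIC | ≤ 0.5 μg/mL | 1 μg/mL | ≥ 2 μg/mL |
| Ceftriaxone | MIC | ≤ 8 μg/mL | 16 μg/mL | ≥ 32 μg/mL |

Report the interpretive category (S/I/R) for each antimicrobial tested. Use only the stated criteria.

Gentamicin: 0.06 μg/mL is ≤ 0.12 μg/mL ⇒ S
Cefepime (8 μg/mL) ≥ 0.5 μg/mL ⇒ Resistant
Nafcillin 1 μg/mL: ≤ 1 μg/mL — Susceptible
Ampicillin 0.03 μg/mL: ≤ 0.5 μg/mL → Susceptible

S, R, S, S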